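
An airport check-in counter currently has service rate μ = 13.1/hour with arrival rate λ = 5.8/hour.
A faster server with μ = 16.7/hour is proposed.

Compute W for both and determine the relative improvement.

System 1: ρ₁ = 5.8/13.1 = 0.4427, W₁ = 1/(13.1-5.8) = 0.13699
System 2: ρ₂ = 5.8/16.7 = 0.3473, W₂ = 1/(16.7-5.8) = 0.091743
Improvement: (W₁-W₂)/W₁ = (0.13699-0.091743)/0.13699 = 33.03%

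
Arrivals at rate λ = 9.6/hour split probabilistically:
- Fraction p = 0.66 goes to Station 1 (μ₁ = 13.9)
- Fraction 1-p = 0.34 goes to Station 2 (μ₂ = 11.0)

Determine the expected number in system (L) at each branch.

Effective rates: λ₁ = 9.6×0.66 = 6.336, λ₂ = 9.6×0.34 = 3.264
Station 1: ρ₁ = 6.336/13.9 = 0.45583, L₁ = ρ₁/(1-ρ₁) = 0.45583/(1-0.45583) = 0.8377
Station 2: ρ₂ = 3.264/11.0 = 0.2967, L₂ = ρ₂/(1-ρ₂) = 0.2967/(1-0.2967) = 0.4219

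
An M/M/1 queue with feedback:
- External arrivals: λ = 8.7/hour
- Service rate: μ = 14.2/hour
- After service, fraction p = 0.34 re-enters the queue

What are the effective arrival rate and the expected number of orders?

Effective arrival rate: λ_eff = λ/(1-p) = 8.7/(1-0.34) = 8.7/0.66 = 13.18182
ρ = λ_eff/μ = 13.18182/14.2 = 0.928297
L = ρ/(1-ρ) = 0.928297/(1-0.928297) = 12.9464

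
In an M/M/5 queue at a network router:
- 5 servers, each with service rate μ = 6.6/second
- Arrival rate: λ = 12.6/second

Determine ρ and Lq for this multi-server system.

Traffic intensity: ρ = λ/(cμ) = 12.6/(5×6.6) = 0.3818
Since ρ = 0.3818 < 1, system is stable.
Offered load a = λ/μ = cρ = 12.6/6.6 = 1.9091
P₀ = [ Σₙ₌₀^4 aⁿ/n! + a^5/(5!(1-ρ)) ]⁻¹
Σ = a^0/0! + a^1/1! + a^2/2! + a^3/3! + a^4/4! = 1.00000 + 1.90909 + 1.82231 + 1.15965 + 0.553471 = 6.4445
a^5/(5!(1-ρ)) = 25.3591/(120 × 0.6182) = 0.3418
P₀ = 1/(6.4445 + 0.3418) = 0.1474
Lq = P₀·a^5·ρ / (5!(1-ρ)²) = 0.14735 × 25.3591 × 0.38182 / (120 × 0.38215) = 0.03111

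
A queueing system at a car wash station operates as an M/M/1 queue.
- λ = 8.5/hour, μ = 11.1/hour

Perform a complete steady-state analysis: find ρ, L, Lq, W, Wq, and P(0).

Step 1: ρ = λ/μ = 8.5/11.1 = 0.7658
Step 2: L = λ/(μ-λ) = 8.5/2.60 = 3.2692
Step 3: Lq = λ²/(μ(μ-λ)) = 72.25/(11.1×2.60) = 2.5035
Step 4: W = 1/(μ-λ) = 1/2.60 = 0.384615
Step 5: Wq = λ/(μ(μ-λ)) = 8.5/(11.1×2.60) = 0.2945
Step 6: P(0) = 1-ρ = 0.2342
Verify: L = λW = 8.5×0.384615 = 3.2692 ✔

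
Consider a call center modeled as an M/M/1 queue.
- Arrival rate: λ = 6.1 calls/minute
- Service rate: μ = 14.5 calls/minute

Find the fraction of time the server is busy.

Server utilization: ρ = λ/μ
ρ = 6.1/14.5 = 0.4207
The server is busy 42.07% of the time.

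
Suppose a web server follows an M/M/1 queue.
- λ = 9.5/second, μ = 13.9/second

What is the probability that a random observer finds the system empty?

ρ = λ/μ = 9.5/13.9 = 0.6835
P(0) = 1 - ρ = 1 - 0.6835 = 0.3165
The server is idle 31.65% of the time.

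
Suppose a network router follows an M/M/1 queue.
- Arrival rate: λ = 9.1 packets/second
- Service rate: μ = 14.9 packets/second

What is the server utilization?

Server utilization: ρ = λ/μ
ρ = 9.1/14.9 = 0.6107
The server is busy 61.07% of the time.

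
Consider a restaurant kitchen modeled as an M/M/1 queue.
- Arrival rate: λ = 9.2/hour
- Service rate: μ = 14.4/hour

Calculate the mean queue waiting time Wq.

First, compute utilization: ρ = λ/μ = 9.2/14.4 = 0.6389
For M/M/1: Wq = λ/(μ(μ-λ))
Wq = 9.2/(14.4 × (14.4-9.2))
Wq = 9.2/(14.4 × 5.20)
Wq = 0.1229 hours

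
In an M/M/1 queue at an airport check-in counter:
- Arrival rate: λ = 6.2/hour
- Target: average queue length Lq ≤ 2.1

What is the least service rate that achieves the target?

For M/M/1: Lq = λ²/(μ(μ-λ))
Need Lq ≤ 2.1, i.e. μ(μ-λ) ≥ λ²/2.1
μ² - 6.2μ - 38.44/2.1 ≥ 0  →  μ² - 6.2μ - 18.30476 ≥ 0
Quadratic formula (positive root): μ = [λ + √(λ² + 4×18.30476)]/2
Discriminant: 38.44 + 4×18.30476 = 111.6590, √111.6590 = 10.5669
μ ≥ (6.2 + 10.5669)/2 = 8.3834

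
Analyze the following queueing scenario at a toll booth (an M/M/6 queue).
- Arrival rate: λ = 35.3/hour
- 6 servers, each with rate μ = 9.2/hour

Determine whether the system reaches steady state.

Stability requires ρ = λ/(cμ) < 1
ρ = 35.3/(6 × 9.2) = 35.3/55.20 = 0.6395
Since 0.6395 < 1, the system is STABLE.
The servers are busy 63.95% of the time.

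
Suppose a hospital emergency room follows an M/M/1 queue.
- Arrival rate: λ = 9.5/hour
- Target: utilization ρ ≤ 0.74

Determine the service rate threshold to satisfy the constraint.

ρ = λ/μ, so μ = λ/ρ
μ ≥ 9.5/0.74 = 12.8378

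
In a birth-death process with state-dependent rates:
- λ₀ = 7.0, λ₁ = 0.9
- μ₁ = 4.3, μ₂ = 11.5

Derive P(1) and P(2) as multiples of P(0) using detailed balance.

Balance equations:
State 0: λ₀P₀ = μ₁P₁ → P₁ = (λ₀/μ₁)P₀ = (7.0/4.3)P₀ = 1.6279P₀
State 1: P₂ = (λ₀λ₁)/(μ₁μ₂)P₀ = (7.0×0.9)/(4.3×11.5)P₀ = 0.1274P₀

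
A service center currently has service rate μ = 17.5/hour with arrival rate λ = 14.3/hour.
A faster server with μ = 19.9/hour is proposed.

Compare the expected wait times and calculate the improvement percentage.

System 1: ρ₁ = 14.3/17.5 = 0.8171, W₁ = 1/(17.5-14.3) = 0.31250
System 2: ρ₂ = 14.3/19.9 = 0.7186, W₂ = 1/(19.9-14.3) = 0.17857
Improvement: (W₁-W₂)/W₁ = (0.31250-0.17857)/0.31250 = 42.86%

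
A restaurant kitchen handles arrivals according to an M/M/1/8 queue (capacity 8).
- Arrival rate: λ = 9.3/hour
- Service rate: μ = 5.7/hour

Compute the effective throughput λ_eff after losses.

ρ = λ/μ = 9.3/5.7 = 1.6316
P₀ = (1-ρ)/(1-ρ^(K+1)) = (1-1.6316)/(1-1.6316^9) = -0.6316/-80.9452 = 0.007803
P_K = P₀×ρ^K = 0.007803 × 1.6316^8 = 0.007803 × 50.2238 = 0.3919
λ_eff = λ(1-P_K) = 9.3 × (1 - 0.39188) = 9.3 × 0.60812 = 5.6555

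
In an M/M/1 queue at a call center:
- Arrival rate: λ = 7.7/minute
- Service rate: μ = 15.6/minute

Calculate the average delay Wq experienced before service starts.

First, compute utilization: ρ = λ/μ = 7.7/15.6 = 0.4936
For M/M/1: Wq = λ/(μ(μ-λ))
Wq = 7.7/(15.6 × (15.6-7.7))
Wq = 7.7/(15.6 × 7.90)
Wq = 0.06248 minutes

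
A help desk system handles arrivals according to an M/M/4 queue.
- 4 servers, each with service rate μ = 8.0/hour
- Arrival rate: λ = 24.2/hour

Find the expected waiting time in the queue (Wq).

Traffic intensity: ρ = λ/(cμ) = 24.2/(4×8.0) = 0.7562
Since ρ = 0.7562 < 1, system is stable.
Offered load a = λ/μ = cρ = 24.2/8.0 = 3.0250
P₀ = [ Σₙ₌₀^3 aⁿ/n! + a^4/(4!(1-ρ)) ]⁻¹
Σ = a^0/0! + a^1/1! + a^2/2! + a^3/3! = 1.000000 + 3.025000 + 4.575312 + 4.613440 = 13.2138
a^4/(4!(1-ρ)) = 83.7339/(24 × 0.24375) = 14.3135
P₀ = 1/(13.2138 + 14.3135) = 0.03633
Lq = P₀·a^4·ρ / (4!(1-ρ)²) = 0.036328 × 83.7339 × 0.75625 / (24 × 0.059414) = 1.6133
Wq = Lq/λ = 1.61326/24.2 = 0.06666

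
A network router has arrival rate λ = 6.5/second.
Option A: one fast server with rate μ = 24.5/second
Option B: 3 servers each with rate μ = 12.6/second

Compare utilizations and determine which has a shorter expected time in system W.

Option A: single server μ = 24.5 (M/M/1)
  ρ_A = 6.5/24.5 = 0.2653
  W_A = 1/(μ-λ) = 1/(24.5-6.5) = 1/18.00 = 0.05556

Option B: 3 servers μ = 12.6 (M/M/3)
  ρ_B = λ/(cμ) = 6.5/(3×12.6) = 0.1720
  Offered load a = λ/μ = cρ = 6.5/12.6 = 0.5159
  P₀ = [ Σₙ₌₀^2 aⁿ/n! + a^3/(3!(1-ρ)) ]⁻¹
  Σ = a^0/0! + a^1/1! + a^2/2! = 1.0000 + 0.51587 + 0.13306 = 1.6489
  a^3/(3!(1-ρ)) = 0.13729/(6 × 0.82804) = 0.02763
  P₀ = 1/(1.6489 + 0.02763) = 0.5965
  Lq = P₀·a^3·ρ / (3!(1-ρ)²) = 0.59646 × 0.13729 × 0.17196 / (6 × 0.68565) = 0.003423
  Wq_B = Lq/λ = 0.0034227/6.5 = 0.00052657
  W_B = Wq_B + 1/μ = 0.00052657 + 0.079365 = 0.07989

Since W_A = 0.05556 < W_B = 0.07989, Option A (single fast server) has the shorter time in system.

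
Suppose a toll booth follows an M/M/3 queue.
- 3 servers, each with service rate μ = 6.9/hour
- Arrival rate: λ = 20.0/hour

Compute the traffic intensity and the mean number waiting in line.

Traffic intensity: ρ = λ/(cμ) = 20.0/(3×6.9) = 0.9662
Since ρ = 0.9662 < 1, system is stable.
Offered load a = λ/μ = cρ = 20.0/6.9 = 2.8986
P₀ = [ Σₙ₌₀^2 aⁿ/n! + a^3/(3!(1-ρ)) ]⁻¹
Σ = a^0/0! + a^1/1! + a^2/2! = 1.000000 + 2.898551 + 4.200798 = 8.0993
a^3/(3!(1-ρ)) = 24.35245/(6 × 0.03381643) = 120.0228
P₀ = 1/(8.0993 + 120.0228) = 0.007805
Lq = P₀·a^3·ρ / (3!(1-ρ)²) = 0.00780505 × 24.3525 × 0.966184 / (6 × 0.00114355) = 26.7653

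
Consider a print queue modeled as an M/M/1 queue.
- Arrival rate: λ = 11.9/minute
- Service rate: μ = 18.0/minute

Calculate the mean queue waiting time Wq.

First, compute utilization: ρ = λ/μ = 11.9/18.0 = 0.6611
For M/M/1: Wq = λ/(μ(μ-λ))
Wq = 11.9/(18.0 × (18.0-11.9))
Wq = 11.9/(18.0 × 6.10)
Wq = 0.1084 minutes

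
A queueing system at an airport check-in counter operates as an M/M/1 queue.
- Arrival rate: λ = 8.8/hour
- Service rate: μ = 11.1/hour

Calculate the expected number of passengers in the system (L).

ρ = λ/μ = 8.8/11.1 = 0.7928
For M/M/1: L = λ/(μ-λ)
L = 8.8/(11.1-8.8) = 8.8/2.30
L = 3.8261 passengers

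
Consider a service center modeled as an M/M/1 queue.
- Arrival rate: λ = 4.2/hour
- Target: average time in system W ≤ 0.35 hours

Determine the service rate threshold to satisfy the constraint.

For M/M/1: W = 1/(μ-λ)
Need W ≤ 0.35, so 1/(μ-λ) ≤ 0.35
μ - λ ≥ 1/0.35 = 2.8571
μ ≥ 4.2 + 2.8571 = 7.0571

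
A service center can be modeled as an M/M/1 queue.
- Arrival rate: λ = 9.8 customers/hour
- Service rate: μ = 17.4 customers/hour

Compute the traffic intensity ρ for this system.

Server utilization: ρ = λ/μ
ρ = 9.8/17.4 = 0.5632
The server is busy 56.32% of the time.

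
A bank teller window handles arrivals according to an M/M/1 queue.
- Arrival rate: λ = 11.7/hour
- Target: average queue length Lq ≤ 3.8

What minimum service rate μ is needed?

For M/M/1: Lq = λ²/(μ(μ-λ))
Need Lq ≤ 3.8, i.e. μ(μ-λ) ≥ λ²/3.8
μ² - 11.7μ - 136.89/3.8 ≥ 0  →  μ² - 11.7μ - 36.02368 ≥ 0
Quadratic formula (positive root): μ = [λ + √(λ² + 4×36.02368)]/2
Discriminant: 136.89 + 4×36.02368 = 280.9847, √280.9847 = 16.7626
μ ≥ (11.7 + 16.7626)/2 = 14.2313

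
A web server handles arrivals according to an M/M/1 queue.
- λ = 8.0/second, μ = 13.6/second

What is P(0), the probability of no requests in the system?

ρ = λ/μ = 8.0/13.6 = 0.5882
P(0) = 1 - ρ = 1 - 0.5882 = 0.4118
The server is idle 41.18% of the time.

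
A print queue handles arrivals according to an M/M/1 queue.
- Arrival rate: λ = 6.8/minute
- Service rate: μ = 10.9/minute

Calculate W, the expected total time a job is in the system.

First, compute utilization: ρ = λ/μ = 6.8/10.9 = 0.6239
For M/M/1: W = 1/(μ-λ)
W = 1/(10.9-6.8) = 1/4.10
W = 0.2439 minutes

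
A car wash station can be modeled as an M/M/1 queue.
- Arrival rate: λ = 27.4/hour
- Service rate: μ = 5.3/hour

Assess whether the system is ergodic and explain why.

Stability requires ρ = λ/(cμ) < 1
ρ = 27.4/(1 × 5.3) = 27.4/5.30 = 5.1698
Since 5.1698 ≥ 1, the system is UNSTABLE.
Queue grows without bound. Need μ > λ = 27.4.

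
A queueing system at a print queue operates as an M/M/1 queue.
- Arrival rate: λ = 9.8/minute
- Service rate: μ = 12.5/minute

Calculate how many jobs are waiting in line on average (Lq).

ρ = λ/μ = 9.8/12.5 = 0.7840
For M/M/1: Lq = λ²/(μ(μ-λ))
Lq = 96.04/(12.5 × 2.70)
Lq = 2.8456 jobs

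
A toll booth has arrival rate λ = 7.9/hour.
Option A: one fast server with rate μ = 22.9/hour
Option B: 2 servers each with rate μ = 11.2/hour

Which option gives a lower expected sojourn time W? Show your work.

Option A: single server μ = 22.9 (M/M/1)
  ρ_A = 7.9/22.9 = 0.3450
  W_A = 1/(μ-λ) = 1/(22.9-7.9) = 1/15.00 = 0.06667

Option B: 2 servers μ = 11.2 (M/M/2)
  ρ_B = λ/(cμ) = 7.9/(2×11.2) = 0.3527
  Offered load a = λ/μ = cρ = 7.9/11.2 = 0.7054
  P₀ = [ Σₙ₌₀^1 aⁿ/n! + a^2/(2!(1-ρ)) ]⁻¹
  Σ = a^0/0! + a^1/1! = 1.0000 + 0.7054 = 1.7054
  a^2/(2!(1-ρ)) = 0.4975/(2 × 0.6473) = 0.3843
  P₀ = 1/(1.7054 + 0.3843) = 0.4785
  Lq = P₀·a^2·ρ / (2!(1-ρ)²) = 0.4785 × 0.4975 × 0.3527 / (2 × 0.4190) = 0.1002
  Wq_B = Lq/λ = 0.1002/7.9 = 0.01268
  W_B = Wq_B + 1/μ = 0.01268 + 0.08929 = 0.1020

Since W_A = 0.06667 < W_B = 0.1020, Option A (single fast server) has the shorter time in system.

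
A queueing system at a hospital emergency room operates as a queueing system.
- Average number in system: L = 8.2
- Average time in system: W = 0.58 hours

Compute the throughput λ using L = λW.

Little's Law: L = λW, so λ = L/W
λ = 8.2/0.58 = 14.1379 patients/hour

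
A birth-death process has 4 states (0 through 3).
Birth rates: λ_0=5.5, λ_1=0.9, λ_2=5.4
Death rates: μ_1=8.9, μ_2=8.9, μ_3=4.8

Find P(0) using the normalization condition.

Ratios P(n)/P(0) = (λ₀···λₙ₋₁)/(μ₁···μₙ):
P(1)/P(0) = (5.5)/(8.9) = 0.6180
P(2)/P(0) = (5.5×0.9)/(8.9×8.9) = 0.06249
P(3)/P(0) = (5.5×0.9×5.4)/(8.9×8.9×4.8) = 0.07030

Normalization: ∑ P(n) = 1
P(0) × (1.0000 + 0.6180 + 0.06249 + 0.07030) = 1
P(0) × 1.7508 = 1
P(0) = 1/1.7508 = 0.5712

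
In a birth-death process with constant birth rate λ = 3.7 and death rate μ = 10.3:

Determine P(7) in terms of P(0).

For constant rates: P(n)/P(0) = (λ/μ)^n
P(7)/P(0) = (3.7/10.3)^7 = 0.359223^7 = 0.0007719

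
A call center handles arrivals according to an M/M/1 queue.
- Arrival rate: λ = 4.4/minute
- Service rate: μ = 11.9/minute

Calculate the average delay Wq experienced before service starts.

First, compute utilization: ρ = λ/μ = 4.4/11.9 = 0.3697
For M/M/1: Wq = λ/(μ(μ-λ))
Wq = 4.4/(11.9 × (11.9-4.4))
Wq = 4.4/(11.9 × 7.50)
Wq = 0.04930 minutes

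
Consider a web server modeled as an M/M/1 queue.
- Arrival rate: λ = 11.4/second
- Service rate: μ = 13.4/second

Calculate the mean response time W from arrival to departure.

First, compute utilization: ρ = λ/μ = 11.4/13.4 = 0.8507
For M/M/1: W = 1/(μ-λ)
W = 1/(13.4-11.4) = 1/2.00
W = 0.5000 seconds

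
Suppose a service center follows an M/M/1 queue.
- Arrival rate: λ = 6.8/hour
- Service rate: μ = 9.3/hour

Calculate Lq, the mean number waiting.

ρ = λ/μ = 6.8/9.3 = 0.7312
For M/M/1: Lq = λ²/(μ(μ-λ))
Lq = 46.24/(9.3 × 2.50)
Lq = 1.9888 customers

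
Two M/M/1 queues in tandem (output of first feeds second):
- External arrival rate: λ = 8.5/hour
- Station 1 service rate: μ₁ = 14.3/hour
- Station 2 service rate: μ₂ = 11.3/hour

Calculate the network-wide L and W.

By Jackson's theorem, each station behaves as independent M/M/1.
Station 1: ρ₁ = 8.5/14.3 = 0.5944, L₁ = ρ₁/(1-ρ₁) = λ/(μ₁-λ) = 8.5/5.80 = 1.4655
Station 2: ρ₂ = 8.5/11.3 = 0.7522, L₂ = ρ₂/(1-ρ₂) = λ/(μ₂-λ) = 8.5/2.80 = 3.0357
Total: L = L₁ + L₂ = 1.4655 + 3.0357 = 4.5012
W = L/λ = 4.5012/8.5 = 0.5296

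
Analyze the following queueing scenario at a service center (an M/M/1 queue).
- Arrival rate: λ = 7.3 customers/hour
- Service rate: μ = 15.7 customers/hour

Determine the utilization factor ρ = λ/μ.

Server utilization: ρ = λ/μ
ρ = 7.3/15.7 = 0.4650
The server is busy 46.50% of the time.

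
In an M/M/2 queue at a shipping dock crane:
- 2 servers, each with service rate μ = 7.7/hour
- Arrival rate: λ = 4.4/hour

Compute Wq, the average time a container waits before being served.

Traffic intensity: ρ = λ/(cμ) = 4.4/(2×7.7) = 0.2857
Since ρ = 0.2857 < 1, system is stable.
Offered load a = λ/μ = cρ = 4.4/7.7 = 0.5714
P₀ = [ Σₙ₌₀^1 aⁿ/n! + a^2/(2!(1-ρ)) ]⁻¹
Σ = a^0/0! + a^1/1! = 1.0000 + 0.5714 = 1.5714
a^2/(2!(1-ρ)) = 0.32653/(2 × 0.71429) = 0.2286
P₀ = 1/(1.5714 + 0.2286) = 0.5556
Lq = P₀·a^2·ρ / (2!(1-ρ)²) = 0.5556 × 0.3265 × 0.2857 / (2 × 0.5102) = 0.05079
Wq = Lq/λ = 0.05079/4.4 = 0.01154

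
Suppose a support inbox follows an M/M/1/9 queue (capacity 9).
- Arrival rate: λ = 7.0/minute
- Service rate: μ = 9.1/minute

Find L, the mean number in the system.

ρ = λ/μ = 7.0/9.1 = 0.76923
P₀ = (1-ρ)/(1-ρ^(K+1)) = (1-0.76923)/(1-0.76923^10) = 0.2308/0.9275 = 0.2488
P_K = P₀×ρ^K = 0.2488 × 0.76923^9 = 0.2488 × 0.09430 = 0.02346
L = ρ[1 - (K+1)ρ^K + Kρ^(K+1)] / [(1-ρ)(1-ρ^(K+1))]
L = 0.76923 × (1 - 10×0.094299 + 9×0.072537) / ((1 - 0.76923) × (1 - 0.072537)) = 2.5512 emails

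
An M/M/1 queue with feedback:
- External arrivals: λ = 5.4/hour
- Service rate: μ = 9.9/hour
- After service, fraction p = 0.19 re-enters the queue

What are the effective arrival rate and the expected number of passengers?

Effective arrival rate: λ_eff = λ/(1-p) = 5.4/(1-0.19) = 5.4/0.81 = 6.66667
ρ = λ_eff/μ = 6.66667/9.9 = 0.673401
L = ρ/(1-ρ) = 0.673401/(1-0.673401) = 2.0619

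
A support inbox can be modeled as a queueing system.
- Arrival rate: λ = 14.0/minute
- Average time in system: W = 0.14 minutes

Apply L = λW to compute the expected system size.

Little's Law: L = λW
L = 14.0 × 0.14 = 1.9600 emails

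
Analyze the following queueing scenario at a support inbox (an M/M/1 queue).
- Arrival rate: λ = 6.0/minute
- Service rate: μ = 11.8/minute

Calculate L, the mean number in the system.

ρ = λ/μ = 6.0/11.8 = 0.5085
For M/M/1: L = λ/(μ-λ)
L = 6.0/(11.8-6.0) = 6.0/5.80
L = 1.0345 emails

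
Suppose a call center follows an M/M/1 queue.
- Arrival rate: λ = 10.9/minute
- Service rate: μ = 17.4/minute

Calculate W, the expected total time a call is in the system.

First, compute utilization: ρ = λ/μ = 10.9/17.4 = 0.6264
For M/M/1: W = 1/(μ-λ)
W = 1/(17.4-10.9) = 1/6.50
W = 0.1538 minutes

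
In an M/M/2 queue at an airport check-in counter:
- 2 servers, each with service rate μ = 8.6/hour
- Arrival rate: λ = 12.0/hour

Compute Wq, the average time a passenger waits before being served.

Traffic intensity: ρ = λ/(cμ) = 12.0/(2×8.6) = 0.6977
Since ρ = 0.6977 < 1, system is stable.
Offered load a = λ/μ = cρ = 12.0/8.6 = 1.3953
P₀ = [ Σₙ₌₀^1 aⁿ/n! + a^2/(2!(1-ρ)) ]⁻¹
Σ = a^0/0! + a^1/1! = 1.0000 + 1.3953 = 2.3953
a^2/(2!(1-ρ)) = 1.9470/(2 × 0.30233) = 3.2200
P₀ = 1/(2.3953 + 3.2200) = 0.1781
Lq = P₀·a^2·ρ / (2!(1-ρ)²) = 0.17808 × 1.9470 × 0.69767 / (2 × 0.091401) = 1.3233
Wq = Lq/λ = 1.3233/12.0 = 0.1103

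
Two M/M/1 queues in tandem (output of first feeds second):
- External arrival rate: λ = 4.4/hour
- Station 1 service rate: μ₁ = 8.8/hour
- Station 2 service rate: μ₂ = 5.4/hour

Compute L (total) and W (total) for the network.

By Jackson's theorem, each station behaves as independent M/M/1.
Station 1: ρ₁ = 4.4/8.8 = 0.5000, L₁ = ρ₁/(1-ρ₁) = λ/(μ₁-λ) = 4.4/4.40 = 1.0000
Station 2: ρ₂ = 4.4/5.4 = 0.8148, L₂ = ρ₂/(1-ρ₂) = λ/(μ₂-λ) = 4.4/1.00 = 4.4000
Total: L = L₁ + L₂ = 1.0000 + 4.4000 = 5.4000
W = L/λ = 5.4000/4.4 = 1.2273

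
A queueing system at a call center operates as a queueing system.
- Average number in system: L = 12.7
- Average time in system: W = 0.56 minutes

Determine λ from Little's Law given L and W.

Little's Law: L = λW, so λ = L/W
λ = 12.7/0.56 = 22.6786 calls/minute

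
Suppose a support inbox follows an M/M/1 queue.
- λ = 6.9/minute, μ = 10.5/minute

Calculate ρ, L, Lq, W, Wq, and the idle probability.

Step 1: ρ = λ/μ = 6.9/10.5 = 0.6571
Step 2: L = λ/(μ-λ) = 6.9/3.60 = 1.9167
Step 3: Lq = λ²/(μ(μ-λ)) = 47.61/(10.5×3.60) = 1.2595
Step 4: W = 1/(μ-λ) = 1/3.60 = 0.27778
Step 5: Wq = λ/(μ(μ-λ)) = 6.9/(10.5×3.60) = 0.1825
Step 6: P(0) = 1-ρ = 0.3429
Verify: L = λW = 6.9×0.27778 = 1.9167 ✔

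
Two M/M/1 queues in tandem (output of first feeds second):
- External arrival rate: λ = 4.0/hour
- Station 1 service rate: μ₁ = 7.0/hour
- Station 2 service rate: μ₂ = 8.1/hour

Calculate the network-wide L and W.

By Jackson's theorem, each station behaves as independent M/M/1.
Station 1: ρ₁ = 4.0/7.0 = 0.5714, L₁ = ρ₁/(1-ρ₁) = λ/(μ₁-λ) = 4.0/3.00 = 1.3333
Station 2: ρ₂ = 4.0/8.1 = 0.4938, L₂ = ρ₂/(1-ρ₂) = λ/(μ₂-λ) = 4.0/4.10 = 0.9756
Total: L = L₁ + L₂ = 1.3333 + 0.9756 = 2.3089
W = L/λ = 2.3089/4.0 = 0.5772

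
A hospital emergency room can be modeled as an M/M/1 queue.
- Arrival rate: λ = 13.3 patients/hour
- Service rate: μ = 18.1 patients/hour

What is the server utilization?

Server utilization: ρ = λ/μ
ρ = 13.3/18.1 = 0.7348
The server is busy 73.48% of the time.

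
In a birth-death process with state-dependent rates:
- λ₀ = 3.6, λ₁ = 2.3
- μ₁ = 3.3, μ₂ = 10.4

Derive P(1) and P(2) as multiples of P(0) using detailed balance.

Balance equations:
State 0: λ₀P₀ = μ₁P₁ → P₁ = (λ₀/μ₁)P₀ = (3.6/3.3)P₀ = 1.0909P₀
State 1: P₂ = (λ₀λ₁)/(μ₁μ₂)P₀ = (3.6×2.3)/(3.3×10.4)P₀ = 0.2413P₀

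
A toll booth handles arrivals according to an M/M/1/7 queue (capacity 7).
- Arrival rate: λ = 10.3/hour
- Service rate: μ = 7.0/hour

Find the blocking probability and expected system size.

ρ = λ/μ = 10.3/7.0 = 1.47143
P₀ = (1-ρ)/(1-ρ^(K+1)) = (1-1.47143)/(1-1.47143^8) = -0.4714/-20.9744 = 0.02248
P_K = P₀×ρ^K = 0.02248 × 1.47143^7 = 0.02248 × 14.9340 = 0.3357
Blocking probability P_7 = 0.3357 (33.57%)
L = ρ[1 - (K+1)ρ^K + Kρ^(K+1)] / [(1-ρ)(1-ρ^(K+1))]
L = 1.47143 × (1 - 8×14.93404 + 7×21.97439) / ((1 - 1.47143) × (1 - 21.97439)) = 5.2602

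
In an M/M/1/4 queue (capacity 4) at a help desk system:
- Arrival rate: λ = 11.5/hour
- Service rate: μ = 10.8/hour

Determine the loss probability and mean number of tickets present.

ρ = λ/μ = 11.5/10.8 = 1.0648
P₀ = (1-ρ)/(1-ρ^(K+1)) = (1-1.0648)/(1-1.0648^5) = -0.06480/-0.3688 = 0.1757
P_K = P₀×ρ^K = 0.1757 × 1.0648^4 = 0.1757 × 1.2855 = 0.2259
Blocking probability P_4 = 0.2259 (22.59%)
L = ρ[1 - (K+1)ρ^K + Kρ^(K+1)] / [(1-ρ)(1-ρ^(K+1))]
L = 1.0648 × (1 - 5×1.2855003 + 4×1.3688007) / ((1 - 1.0648) × (1 - 1.3688007)) = 2.1254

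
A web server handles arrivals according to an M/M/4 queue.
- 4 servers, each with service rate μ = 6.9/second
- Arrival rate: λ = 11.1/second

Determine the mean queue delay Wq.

Traffic intensity: ρ = λ/(cμ) = 11.1/(4×6.9) = 0.4022
Since ρ = 0.4022 < 1, system is stable.
Offered load a = λ/μ = cρ = 11.1/6.9 = 1.6087
P₀ = [ Σₙ₌₀^3 aⁿ/n! + a^4/(4!(1-ρ)) ]⁻¹
Σ = a^0/0! + a^1/1! + a^2/2! + a^3/3! = 1.00000 + 1.60870 + 1.29395 + 0.693858 = 4.5965
a^4/(4!(1-ρ)) = 6.6972/(24 × 0.5978) = 0.4668
P₀ = 1/(4.5965 + 0.4668) = 0.1975
Lq = P₀·a^4·ρ / (4!(1-ρ)²) = 0.1975 × 6.6972 × 0.4022 / (24 × 0.3574) = 0.06202
Wq = Lq/λ = 0.06202/11.1 = 0.005587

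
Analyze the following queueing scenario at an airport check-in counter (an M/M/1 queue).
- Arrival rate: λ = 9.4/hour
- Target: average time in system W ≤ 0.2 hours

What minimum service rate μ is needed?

For M/M/1: W = 1/(μ-λ)
Need W ≤ 0.2, so 1/(μ-λ) ≤ 0.2
μ - λ ≥ 1/0.2 = 5.0000
μ ≥ 9.4 + 5.0000 = 14.4000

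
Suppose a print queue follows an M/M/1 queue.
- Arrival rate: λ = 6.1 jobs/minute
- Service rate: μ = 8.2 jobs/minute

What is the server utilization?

Server utilization: ρ = λ/μ
ρ = 6.1/8.2 = 0.7439
The server is busy 74.39% of the time.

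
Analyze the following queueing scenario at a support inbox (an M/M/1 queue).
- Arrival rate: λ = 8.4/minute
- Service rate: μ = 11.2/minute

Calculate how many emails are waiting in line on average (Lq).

ρ = λ/μ = 8.4/11.2 = 0.7500
For M/M/1: Lq = λ²/(μ(μ-λ))
Lq = 70.56/(11.2 × 2.80)
Lq = 2.2500 emails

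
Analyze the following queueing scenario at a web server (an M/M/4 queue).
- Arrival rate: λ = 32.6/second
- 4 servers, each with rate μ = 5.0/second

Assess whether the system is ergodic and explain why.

Stability requires ρ = λ/(cμ) < 1
ρ = 32.6/(4 × 5.0) = 32.6/20.00 = 1.6300
Since 1.6300 ≥ 1, the system is UNSTABLE.
Need c > λ/μ = 32.6/5.0 = 6.52.
Minimum servers needed: c = 7.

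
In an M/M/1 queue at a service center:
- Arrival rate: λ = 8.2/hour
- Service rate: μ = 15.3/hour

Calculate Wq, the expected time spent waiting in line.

First, compute utilization: ρ = λ/μ = 8.2/15.3 = 0.5359
For M/M/1: Wq = λ/(μ(μ-λ))
Wq = 8.2/(15.3 × (15.3-8.2))
Wq = 8.2/(15.3 × 7.10)
Wq = 0.07549 hours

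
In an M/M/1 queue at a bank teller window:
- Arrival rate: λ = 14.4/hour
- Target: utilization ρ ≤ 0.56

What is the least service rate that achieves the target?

ρ = λ/μ, so μ = λ/ρ
μ ≥ 14.4/0.56 = 25.7143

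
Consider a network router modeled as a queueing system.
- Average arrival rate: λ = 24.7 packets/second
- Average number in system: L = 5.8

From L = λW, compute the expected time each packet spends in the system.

Little's Law: L = λW, so W = L/λ
W = 5.8/24.7 = 0.2348 seconds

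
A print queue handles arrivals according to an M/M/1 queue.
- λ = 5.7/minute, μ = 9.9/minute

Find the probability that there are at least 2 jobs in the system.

ρ = λ/μ = 5.7/9.9 = 0.5758
P(N ≥ n) = ρⁿ
P(N ≥ 2) = 0.5758^2
P(N ≥ 2) = 0.3315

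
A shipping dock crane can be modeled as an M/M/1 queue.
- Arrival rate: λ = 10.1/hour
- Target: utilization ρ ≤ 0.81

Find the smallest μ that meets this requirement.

ρ = λ/μ, so μ = λ/ρ
μ ≥ 10.1/0.81 = 12.4691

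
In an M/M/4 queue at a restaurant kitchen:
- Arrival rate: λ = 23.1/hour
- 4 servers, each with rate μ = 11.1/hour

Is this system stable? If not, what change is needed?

Stability requires ρ = λ/(cμ) < 1
ρ = 23.1/(4 × 11.1) = 23.1/44.40 = 0.5203
Since 0.5203 < 1, the system is STABLE.
The servers are busy 52.03% of the time.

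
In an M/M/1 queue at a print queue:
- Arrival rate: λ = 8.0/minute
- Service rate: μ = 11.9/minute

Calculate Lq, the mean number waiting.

ρ = λ/μ = 8.0/11.9 = 0.6723
For M/M/1: Lq = λ²/(μ(μ-λ))
Lq = 64.00/(11.9 × 3.90)
Lq = 1.3790 jobs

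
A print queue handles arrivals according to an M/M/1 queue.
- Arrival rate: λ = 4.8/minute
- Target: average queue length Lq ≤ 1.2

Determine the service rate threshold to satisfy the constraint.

For M/M/1: Lq = λ²/(μ(μ-λ))
Need Lq ≤ 1.2, i.e. μ(μ-λ) ≥ λ²/1.2
μ² - 4.8μ - 23.04/1.2 ≥ 0  →  μ² - 4.8μ - 19.2000 ≥ 0
Quadratic formula (positive root): μ = [λ + √(λ² + 4×19.2000)]/2
Discriminant: 23.04 + 4×19.2000 = 99.8400, √99.8400 = 9.9920
μ ≥ (4.8 + 9.9920)/2 = 7.3960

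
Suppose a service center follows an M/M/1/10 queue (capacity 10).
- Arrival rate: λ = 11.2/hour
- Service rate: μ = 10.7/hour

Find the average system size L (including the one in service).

ρ = λ/μ = 11.2/10.7 = 1.04673
P₀ = (1-ρ)/(1-ρ^(K+1)) = (1-1.04673)/(1-1.04673^11) = -0.046730/-0.65265 = 0.07160
P_K = P₀×ρ^K = 0.07160 × 1.04673^10 = 0.07160 × 1.5789 = 0.1130
L = ρ[1 - (K+1)ρ^K + Kρ^(K+1)] / [(1-ρ)(1-ρ^(K+1))]
L = 1.04673 × (1 - 11×1.5788712 + 10×1.6526519) / ((1 - 1.04673) × (1 - 1.6526519)) = 5.4548 customers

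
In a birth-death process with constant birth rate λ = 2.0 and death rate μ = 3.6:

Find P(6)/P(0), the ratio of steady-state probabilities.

For constant rates: P(n)/P(0) = (λ/μ)^n
P(6)/P(0) = (2.0/3.6)^6 = 0.55556^6 = 0.02940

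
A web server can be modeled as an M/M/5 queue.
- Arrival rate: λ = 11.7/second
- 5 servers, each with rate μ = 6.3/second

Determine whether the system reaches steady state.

Stability requires ρ = λ/(cμ) < 1
ρ = 11.7/(5 × 6.3) = 11.7/31.50 = 0.3714
Since 0.3714 < 1, the system is STABLE.
The servers are busy 37.14% of the time.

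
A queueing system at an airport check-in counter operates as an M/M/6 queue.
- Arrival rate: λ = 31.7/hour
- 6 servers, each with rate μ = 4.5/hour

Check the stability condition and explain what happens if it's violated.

Stability requires ρ = λ/(cμ) < 1
ρ = 31.7/(6 × 4.5) = 31.7/27.00 = 1.1741
Since 1.1741 ≥ 1, the system is UNSTABLE.
Need c > λ/μ = 31.7/4.5 = 7.04.
Minimum servers needed: c = 8.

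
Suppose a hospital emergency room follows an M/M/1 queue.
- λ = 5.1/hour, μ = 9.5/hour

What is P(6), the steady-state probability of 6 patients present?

ρ = λ/μ = 5.1/9.5 = 0.53684
P(n) = (1-ρ)ρⁿ
P(6) = (1-0.53684) × 0.53684^6
P(6) = 0.4632 × 0.02394
P(6) = 0.01109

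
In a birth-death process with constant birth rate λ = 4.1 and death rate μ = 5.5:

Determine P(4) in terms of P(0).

For constant rates: P(n)/P(0) = (λ/μ)^n
P(4)/P(0) = (4.1/5.5)^4 = 0.74545^4 = 0.3088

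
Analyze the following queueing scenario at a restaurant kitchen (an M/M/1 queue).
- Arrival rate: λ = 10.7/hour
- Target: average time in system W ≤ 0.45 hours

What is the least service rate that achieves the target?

For M/M/1: W = 1/(μ-λ)
Need W ≤ 0.45, so 1/(μ-λ) ≤ 0.45
μ - λ ≥ 1/0.45 = 2.2222
μ ≥ 10.7 + 2.2222 = 12.9222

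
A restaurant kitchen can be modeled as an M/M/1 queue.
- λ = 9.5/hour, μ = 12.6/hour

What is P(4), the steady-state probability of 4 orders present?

ρ = λ/μ = 9.5/12.6 = 0.7540
P(n) = (1-ρ)ρⁿ
P(4) = (1-0.7540) × 0.7540^4
P(4) = 0.2460 × 0.3232
P(4) = 0.07951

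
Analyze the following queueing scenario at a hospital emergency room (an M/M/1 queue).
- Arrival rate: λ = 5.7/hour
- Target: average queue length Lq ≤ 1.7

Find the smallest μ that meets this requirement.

For M/M/1: Lq = λ²/(μ(μ-λ))
Need Lq ≤ 1.7, i.e. μ(μ-λ) ≥ λ²/1.7
μ² - 5.7μ - 32.49/1.7 ≥ 0  →  μ² - 5.7μ - 19.111765 ≥ 0
Quadratic formula (positive root): μ = [λ + √(λ² + 4×19.111765)]/2
Discriminant: 32.49 + 4×19.111765 = 108.9371, √108.9371 = 10.4373
μ ≥ (5.7 + 10.4373)/2 = 8.0686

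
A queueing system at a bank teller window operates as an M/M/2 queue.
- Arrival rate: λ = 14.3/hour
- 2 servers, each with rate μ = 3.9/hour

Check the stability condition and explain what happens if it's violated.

Stability requires ρ = λ/(cμ) < 1
ρ = 14.3/(2 × 3.9) = 14.3/7.80 = 1.8333
Since 1.8333 ≥ 1, the system is UNSTABLE.
Need c > λ/μ = 14.3/3.9 = 3.67.
Minimum servers needed: c = 4.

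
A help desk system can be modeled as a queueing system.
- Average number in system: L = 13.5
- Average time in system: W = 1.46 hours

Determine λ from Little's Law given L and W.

Little's Law: L = λW, so λ = L/W
λ = 13.5/1.46 = 9.2466 tickets/hour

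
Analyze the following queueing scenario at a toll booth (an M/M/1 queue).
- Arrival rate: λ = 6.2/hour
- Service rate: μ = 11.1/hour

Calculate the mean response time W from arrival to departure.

First, compute utilization: ρ = λ/μ = 6.2/11.1 = 0.5586
For M/M/1: W = 1/(μ-λ)
W = 1/(11.1-6.2) = 1/4.90
W = 0.2041 hours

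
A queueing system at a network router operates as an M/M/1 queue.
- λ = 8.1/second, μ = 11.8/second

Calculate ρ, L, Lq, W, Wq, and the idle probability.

Step 1: ρ = λ/μ = 8.1/11.8 = 0.6864
Step 2: L = λ/(μ-λ) = 8.1/3.70 = 2.1892
Step 3: Lq = λ²/(μ(μ-λ)) = 65.61/(11.8×3.70) = 1.5027
Step 4: W = 1/(μ-λ) = 1/3.70 = 0.27027
Step 5: Wq = λ/(μ(μ-λ)) = 8.1/(11.8×3.70) = 0.1855
Step 6: P(0) = 1-ρ = 0.3136
Verify: L = λW = 8.1×0.27027 = 2.1892 ✔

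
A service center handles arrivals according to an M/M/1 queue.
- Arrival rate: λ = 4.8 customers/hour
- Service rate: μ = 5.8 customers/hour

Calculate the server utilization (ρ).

Server utilization: ρ = λ/μ
ρ = 4.8/5.8 = 0.8276
The server is busy 82.76% of the time.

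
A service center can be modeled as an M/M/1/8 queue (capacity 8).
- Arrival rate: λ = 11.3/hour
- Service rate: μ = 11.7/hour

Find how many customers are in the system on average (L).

ρ = λ/μ = 11.3/11.7 = 0.96581
P₀ = (1-ρ)/(1-ρ^(K+1)) = (1-0.96581)/(1-0.96581^9) = 0.03419/0.2688 = 0.1272
P_K = P₀×ρ^K = 0.12719 × 0.96581^8 = 0.12719 × 0.75707 = 0.09629
L = ρ[1 - (K+1)ρ^K + Kρ^(K+1)] / [(1-ρ)(1-ρ^(K+1))]
L = 0.96581 × (1 - 9×0.757066 + 8×0.731182) / ((1 - 0.96581) × (1 - 0.731182)) = 3.7685 customers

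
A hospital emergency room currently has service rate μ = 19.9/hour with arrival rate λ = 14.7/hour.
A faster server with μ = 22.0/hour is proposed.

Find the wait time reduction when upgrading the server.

System 1: ρ₁ = 14.7/19.9 = 0.7387, W₁ = 1/(19.9-14.7) = 0.19231
System 2: ρ₂ = 14.7/22.0 = 0.6682, W₂ = 1/(22.0-14.7) = 0.13699
Improvement: (W₁-W₂)/W₁ = (0.19231-0.13699)/0.19231 = 28.77%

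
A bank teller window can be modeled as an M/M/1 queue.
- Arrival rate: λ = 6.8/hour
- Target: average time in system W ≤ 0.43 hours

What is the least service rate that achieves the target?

For M/M/1: W = 1/(μ-λ)
Need W ≤ 0.43, so 1/(μ-λ) ≤ 0.43
μ - λ ≥ 1/0.43 = 2.3256
μ ≥ 6.8 + 2.3256 = 9.1256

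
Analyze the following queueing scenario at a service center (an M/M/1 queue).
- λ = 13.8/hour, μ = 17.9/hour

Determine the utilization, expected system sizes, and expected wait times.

Step 1: ρ = λ/μ = 13.8/17.9 = 0.7709
Step 2: L = λ/(μ-λ) = 13.8/4.10 = 3.3659
Step 3: Lq = λ²/(μ(μ-λ)) = 190.44/(17.9×4.10) = 2.5949
Step 4: W = 1/(μ-λ) = 1/4.10 = 0.2439024
Step 5: Wq = λ/(μ(μ-λ)) = 13.8/(17.9×4.10) = 0.1880
Step 6: P(0) = 1-ρ = 0.2291
Verify: L = λW = 13.8×0.2439024 = 3.3659 ✔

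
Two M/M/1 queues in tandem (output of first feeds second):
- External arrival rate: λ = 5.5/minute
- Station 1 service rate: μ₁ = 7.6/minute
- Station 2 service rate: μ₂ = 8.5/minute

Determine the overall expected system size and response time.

By Jackson's theorem, each station behaves as independent M/M/1.
Station 1: ρ₁ = 5.5/7.6 = 0.7237, L₁ = ρ₁/(1-ρ₁) = λ/(μ₁-λ) = 5.5/2.10 = 2.61905
Station 2: ρ₂ = 5.5/8.5 = 0.6471, L₂ = ρ₂/(1-ρ₂) = λ/(μ₂-λ) = 5.5/3.00 = 1.83333
Total: L = L₁ + L₂ = 2.61905 + 1.83333 = 4.4524
W = L/λ = 4.4524/5.5 = 0.8095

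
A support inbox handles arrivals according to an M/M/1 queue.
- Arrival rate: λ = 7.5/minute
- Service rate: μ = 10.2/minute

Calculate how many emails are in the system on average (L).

ρ = λ/μ = 7.5/10.2 = 0.7353
For M/M/1: L = λ/(μ-λ)
L = 7.5/(10.2-7.5) = 7.5/2.70
L = 2.7778 emails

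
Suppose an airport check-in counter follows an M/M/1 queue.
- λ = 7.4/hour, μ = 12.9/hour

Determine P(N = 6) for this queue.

ρ = λ/μ = 7.4/12.9 = 0.5736
P(n) = (1-ρ)ρⁿ
P(6) = (1-0.5736) × 0.5736^6
P(6) = 0.4264 × 0.03562
P(6) = 0.01519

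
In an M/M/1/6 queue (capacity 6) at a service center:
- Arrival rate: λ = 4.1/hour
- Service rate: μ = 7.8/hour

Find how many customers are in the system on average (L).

ρ = λ/μ = 4.1/7.8 = 0.52564
P₀ = (1-ρ)/(1-ρ^(K+1)) = (1-0.52564)/(1-0.52564^7) = 0.4744/0.9889 = 0.4797
P_K = P₀×ρ^K = 0.4797 × 0.52564^6 = 0.4797 × 0.02109 = 0.01012
L = ρ[1 - (K+1)ρ^K + Kρ^(K+1)] / [(1-ρ)(1-ρ^(K+1))]
L = 0.52564 × (1 - 7×0.021093 + 6×0.011087) / ((1 - 0.52564) × (1 - 0.011087)) = 1.0296 customers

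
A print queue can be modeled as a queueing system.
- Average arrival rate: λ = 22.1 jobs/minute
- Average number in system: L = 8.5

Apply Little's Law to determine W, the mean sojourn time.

Little's Law: L = λW, so W = L/λ
W = 8.5/22.1 = 0.3846 minutes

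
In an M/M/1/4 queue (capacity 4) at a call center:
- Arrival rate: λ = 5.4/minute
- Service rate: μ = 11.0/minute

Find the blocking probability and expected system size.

ρ = λ/μ = 5.4/11.0 = 0.4909
P₀ = (1-ρ)/(1-ρ^(K+1)) = (1-0.4909)/(1-0.4909^5) = 0.5091/0.9715 = 0.5240
P_K = P₀×ρ^K = 0.5240 × 0.4909^4 = 0.5240 × 0.05807 = 0.03043
Blocking probability P_4 = 0.03043 (3.04%)
L = ρ[1 - (K+1)ρ^K + Kρ^(K+1)] / [(1-ρ)(1-ρ^(K+1))]
L = 0.4909 × (1 - 5×0.058073 + 4×0.028508) / ((1 - 0.4909) × (1 - 0.028508)) = 0.8175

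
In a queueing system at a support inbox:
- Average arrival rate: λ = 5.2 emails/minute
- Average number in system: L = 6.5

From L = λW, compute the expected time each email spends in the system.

Little's Law: L = λW, so W = L/λ
W = 6.5/5.2 = 1.2500 minutes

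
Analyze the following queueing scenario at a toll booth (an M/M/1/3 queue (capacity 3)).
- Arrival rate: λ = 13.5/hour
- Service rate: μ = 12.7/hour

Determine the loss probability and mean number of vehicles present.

ρ = λ/μ = 13.5/12.7 = 1.0630
P₀ = (1-ρ)/(1-ρ^(K+1)) = (1-1.0630)/(1-1.0630^4) = -0.06300/-0.2768 = 0.2276
P_K = P₀×ρ^K = 0.2276 × 1.0630^3 = 0.2276 × 1.2012 = 0.2734
Blocking probability P_3 = 0.2734 (27.34%)
L = ρ[1 - (K+1)ρ^K + Kρ^(K+1)] / [(1-ρ)(1-ρ^(K+1))]
L = 1.0630 × (1 - 4×1.201157 + 3×1.276830) / ((1 - 1.0630) × (1 - 1.276830)) = 1.5763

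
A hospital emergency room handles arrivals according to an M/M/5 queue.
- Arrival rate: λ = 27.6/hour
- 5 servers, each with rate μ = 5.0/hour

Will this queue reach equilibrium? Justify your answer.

Stability requires ρ = λ/(cμ) < 1
ρ = 27.6/(5 × 5.0) = 27.6/25.00 = 1.1040
Since 1.1040 ≥ 1, the system is UNSTABLE.
Need c > λ/μ = 27.6/5.0 = 5.52.
Minimum servers needed: c = 6.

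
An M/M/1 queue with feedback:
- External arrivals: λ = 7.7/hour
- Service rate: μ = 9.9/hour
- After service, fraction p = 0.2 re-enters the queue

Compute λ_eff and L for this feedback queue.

Effective arrival rate: λ_eff = λ/(1-p) = 7.7/(1-0.2) = 7.7/0.80 = 9.6250
ρ = λ_eff/μ = 9.6250/9.9 = 0.9722222
L = ρ/(1-ρ) = 0.9722222/(1-0.9722222) = 35.0000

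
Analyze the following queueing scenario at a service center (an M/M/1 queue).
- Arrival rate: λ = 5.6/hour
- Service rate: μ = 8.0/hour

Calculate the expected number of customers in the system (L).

ρ = λ/μ = 5.6/8.0 = 0.7000
For M/M/1: L = λ/(μ-λ)
L = 5.6/(8.0-5.6) = 5.6/2.40
L = 2.3333 customers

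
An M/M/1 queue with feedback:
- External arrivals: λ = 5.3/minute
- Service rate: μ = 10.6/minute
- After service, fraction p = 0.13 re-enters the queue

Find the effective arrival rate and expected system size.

Effective arrival rate: λ_eff = λ/(1-p) = 5.3/(1-0.13) = 5.3/0.87 = 6.091954
ρ = λ_eff/μ = 6.091954/10.6 = 0.574713
L = ρ/(1-ρ) = 0.574713/(1-0.574713) = 1.3514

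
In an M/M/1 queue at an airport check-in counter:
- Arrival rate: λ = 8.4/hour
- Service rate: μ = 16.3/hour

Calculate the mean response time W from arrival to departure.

First, compute utilization: ρ = λ/μ = 8.4/16.3 = 0.5153
For M/M/1: W = 1/(μ-λ)
W = 1/(16.3-8.4) = 1/7.90
W = 0.1266 hours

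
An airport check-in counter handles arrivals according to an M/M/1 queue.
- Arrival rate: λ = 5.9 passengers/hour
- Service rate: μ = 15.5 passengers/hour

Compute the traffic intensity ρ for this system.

Server utilization: ρ = λ/μ
ρ = 5.9/15.5 = 0.3806
The server is busy 38.06% of the time.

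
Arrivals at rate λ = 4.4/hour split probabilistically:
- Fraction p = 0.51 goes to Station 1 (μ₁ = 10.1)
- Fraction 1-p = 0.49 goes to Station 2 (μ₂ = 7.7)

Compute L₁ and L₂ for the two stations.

Effective rates: λ₁ = 4.4×0.51 = 2.244, λ₂ = 4.4×0.49 = 2.156
Station 1: ρ₁ = 2.244/10.1 = 0.22218, L₁ = ρ₁/(1-ρ₁) = 0.22218/(1-0.22218) = 0.2856
Station 2: ρ₂ = 2.156/7.7 = 0.2800, L₂ = ρ₂/(1-ρ₂) = 0.2800/(1-0.2800) = 0.3889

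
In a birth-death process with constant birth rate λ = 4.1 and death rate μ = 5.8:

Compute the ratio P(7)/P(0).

For constant rates: P(n)/P(0) = (λ/μ)^n
P(7)/P(0) = (4.1/5.8)^7 = 0.706897^7 = 0.08820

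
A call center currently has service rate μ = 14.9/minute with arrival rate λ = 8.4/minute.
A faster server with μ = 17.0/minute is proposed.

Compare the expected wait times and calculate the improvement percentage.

System 1: ρ₁ = 8.4/14.9 = 0.5638, W₁ = 1/(14.9-8.4) = 0.15385
System 2: ρ₂ = 8.4/17.0 = 0.4941, W₂ = 1/(17.0-8.4) = 0.11628
Improvement: (W₁-W₂)/W₁ = (0.15385-0.11628)/0.15385 = 24.42%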